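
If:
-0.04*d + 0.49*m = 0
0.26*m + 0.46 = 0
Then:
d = -21.67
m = -1.77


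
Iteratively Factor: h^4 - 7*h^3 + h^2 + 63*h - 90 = (h - 2)*(h^3 - 5*h^2 - 9*h + 45) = (h - 3)*(h - 2)*(h^2 - 2*h - 15) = (h - 5)*(h - 3)*(h - 2)*(h + 3)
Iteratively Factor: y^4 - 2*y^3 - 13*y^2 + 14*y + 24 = (y - 4)*(y^3 + 2*y^2 - 5*y - 6) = (y - 4)*(y - 2)*(y^2 + 4*y + 3) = (y - 4)*(y - 2)*(y + 1)*(y + 3)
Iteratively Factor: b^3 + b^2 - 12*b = (b + 4)*(b^2 - 3*b) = (b - 3)*(b + 4)*(b)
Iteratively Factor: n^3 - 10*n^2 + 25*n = (n)*(n^2 - 10*n + 25) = n*(n - 5)*(n - 5)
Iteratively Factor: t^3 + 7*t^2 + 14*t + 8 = (t + 2)*(t^2 + 5*t + 4) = (t + 2)*(t + 4)*(t + 1)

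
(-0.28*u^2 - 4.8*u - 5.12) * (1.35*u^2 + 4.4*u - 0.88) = -0.378*u^4 - 7.712*u^3 - 27.7856*u^2 - 18.304*u + 4.5056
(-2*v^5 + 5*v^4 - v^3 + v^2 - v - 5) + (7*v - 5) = -2*v^5 + 5*v^4 - v^3 + v^2 + 6*v - 10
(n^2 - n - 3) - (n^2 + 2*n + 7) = -3*n - 10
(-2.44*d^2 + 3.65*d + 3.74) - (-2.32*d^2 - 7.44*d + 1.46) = -0.12*d^2 + 11.09*d + 2.28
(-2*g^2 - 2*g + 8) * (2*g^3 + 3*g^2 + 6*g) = -4*g^5 - 10*g^4 - 2*g^3 + 12*g^2 + 48*g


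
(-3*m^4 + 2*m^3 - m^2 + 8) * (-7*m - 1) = 21*m^5 - 11*m^4 + 5*m^3 + m^2 - 56*m - 8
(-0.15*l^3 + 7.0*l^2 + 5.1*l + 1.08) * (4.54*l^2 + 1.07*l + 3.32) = -0.681*l^5 + 31.6195*l^4 + 30.146*l^3 + 33.6002*l^2 + 18.0876*l + 3.5856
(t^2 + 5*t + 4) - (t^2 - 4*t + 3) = 9*t + 1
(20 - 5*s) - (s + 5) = 15 - 6*s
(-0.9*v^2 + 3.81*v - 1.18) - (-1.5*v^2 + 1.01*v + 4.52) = 0.6*v^2 + 2.8*v - 5.7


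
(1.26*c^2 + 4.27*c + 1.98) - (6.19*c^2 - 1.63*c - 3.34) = -4.93*c^2 + 5.9*c + 5.32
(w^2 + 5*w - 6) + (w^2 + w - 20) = 2*w^2 + 6*w - 26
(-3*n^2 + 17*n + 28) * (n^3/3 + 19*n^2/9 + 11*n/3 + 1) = -n^5 - 2*n^4/3 + 308*n^3/9 + 1066*n^2/9 + 359*n/3 + 28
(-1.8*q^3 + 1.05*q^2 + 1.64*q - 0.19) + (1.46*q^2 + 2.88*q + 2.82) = -1.8*q^3 + 2.51*q^2 + 4.52*q + 2.63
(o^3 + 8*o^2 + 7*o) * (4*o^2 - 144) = 4*o^5 + 32*o^4 - 116*o^3 - 1152*o^2 - 1008*o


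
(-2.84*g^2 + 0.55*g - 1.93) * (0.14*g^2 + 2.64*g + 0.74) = -0.3976*g^4 - 7.4206*g^3 - 0.9198*g^2 - 4.6882*g - 1.4282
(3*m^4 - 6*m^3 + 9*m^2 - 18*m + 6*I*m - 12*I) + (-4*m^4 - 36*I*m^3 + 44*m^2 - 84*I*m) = -m^4 - 6*m^3 - 36*I*m^3 + 53*m^2 - 18*m - 78*I*m - 12*I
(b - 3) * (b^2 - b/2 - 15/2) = b^3 - 7*b^2/2 - 6*b + 45/2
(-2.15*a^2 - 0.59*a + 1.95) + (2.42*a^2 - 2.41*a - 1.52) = 0.27*a^2 - 3.0*a + 0.43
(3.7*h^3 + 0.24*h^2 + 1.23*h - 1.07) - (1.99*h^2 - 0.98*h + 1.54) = 3.7*h^3 - 1.75*h^2 + 2.21*h - 2.61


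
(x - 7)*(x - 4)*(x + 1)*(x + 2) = x^4 - 8*x^3 - 3*x^2 + 62*x + 56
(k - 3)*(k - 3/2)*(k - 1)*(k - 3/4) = k^4 - 25*k^3/4 + 105*k^2/8 - 45*k/4 + 27/8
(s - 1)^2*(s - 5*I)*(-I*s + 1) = -I*s^4 - 4*s^3 + 2*I*s^3 + 8*s^2 - 6*I*s^2 - 4*s + 10*I*s - 5*I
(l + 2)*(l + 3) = l^2 + 5*l + 6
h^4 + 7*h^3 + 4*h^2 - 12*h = h*(h - 1)*(h + 2)*(h + 6)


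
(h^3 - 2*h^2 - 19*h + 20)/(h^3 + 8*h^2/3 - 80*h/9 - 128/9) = 9*(h^2 - 6*h + 5)/(9*h^2 - 12*h - 32)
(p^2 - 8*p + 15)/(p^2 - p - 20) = (p - 3)/(p + 4)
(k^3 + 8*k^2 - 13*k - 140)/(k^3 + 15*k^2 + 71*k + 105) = (k - 4)/(k + 3)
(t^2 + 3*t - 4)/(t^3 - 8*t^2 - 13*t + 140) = (t - 1)/(t^2 - 12*t + 35)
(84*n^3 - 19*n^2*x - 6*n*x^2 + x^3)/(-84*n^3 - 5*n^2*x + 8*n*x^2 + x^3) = (-7*n + x)/(7*n + x)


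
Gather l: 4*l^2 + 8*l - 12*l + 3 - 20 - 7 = 4*l^2 - 4*l - 24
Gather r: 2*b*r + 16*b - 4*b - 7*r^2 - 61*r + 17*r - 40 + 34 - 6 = 12*b - 7*r^2 + r*(2*b - 44) - 12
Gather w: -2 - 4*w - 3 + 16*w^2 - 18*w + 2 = 16*w^2 - 22*w - 3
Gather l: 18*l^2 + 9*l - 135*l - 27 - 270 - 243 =18*l^2 - 126*l - 540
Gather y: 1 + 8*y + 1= 8*y + 2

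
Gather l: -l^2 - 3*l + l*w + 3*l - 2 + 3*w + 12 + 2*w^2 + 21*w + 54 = -l^2 + l*w + 2*w^2 + 24*w + 64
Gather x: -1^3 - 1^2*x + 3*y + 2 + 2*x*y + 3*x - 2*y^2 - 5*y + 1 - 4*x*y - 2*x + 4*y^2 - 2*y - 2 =-2*x*y + 2*y^2 - 4*y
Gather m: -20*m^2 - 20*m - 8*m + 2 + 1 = -20*m^2 - 28*m + 3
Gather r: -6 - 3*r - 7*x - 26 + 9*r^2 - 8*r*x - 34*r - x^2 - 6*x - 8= 9*r^2 + r*(-8*x - 37) - x^2 - 13*x - 40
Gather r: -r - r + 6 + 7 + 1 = 14 - 2*r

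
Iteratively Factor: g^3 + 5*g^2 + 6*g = (g + 2)*(g^2 + 3*g) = (g + 2)*(g + 3)*(g)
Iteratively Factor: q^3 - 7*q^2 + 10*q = (q)*(q^2 - 7*q + 10) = q*(q - 2)*(q - 5)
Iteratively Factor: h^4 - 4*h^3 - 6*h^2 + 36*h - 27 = (h - 3)*(h^3 - h^2 - 9*h + 9) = (h - 3)*(h - 1)*(h^2 - 9) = (h - 3)^2*(h - 1)*(h + 3)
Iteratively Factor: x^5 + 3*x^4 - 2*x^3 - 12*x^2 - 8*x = (x)*(x^4 + 3*x^3 - 2*x^2 - 12*x - 8) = x*(x + 2)*(x^3 + x^2 - 4*x - 4) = x*(x + 2)^2*(x^2 - x - 2) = x*(x + 1)*(x + 2)^2*(x - 2)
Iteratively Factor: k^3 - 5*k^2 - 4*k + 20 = (k - 2)*(k^2 - 3*k - 10) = (k - 5)*(k - 2)*(k + 2)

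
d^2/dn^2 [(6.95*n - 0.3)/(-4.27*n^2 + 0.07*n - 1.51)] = (-(6.95*n - 0.3)*(8.54*n - 0.07)*(17.08*n - 0.14) + (178.059*n - 3.535)*(4.27*n^2 - 0.07*n + 1.51))/(4.27*n^2 - 0.07*n + 1.51)^3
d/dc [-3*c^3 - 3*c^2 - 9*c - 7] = -9*c^2 - 6*c - 9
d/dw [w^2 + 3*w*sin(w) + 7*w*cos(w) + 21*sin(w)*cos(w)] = -7*w*sin(w) + 3*w*cos(w) + 2*w + 3*sin(w) + 7*cos(w) + 21*cos(2*w)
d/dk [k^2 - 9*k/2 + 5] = 2*k - 9/2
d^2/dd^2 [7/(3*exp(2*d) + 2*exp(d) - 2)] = 14*(4*(3*exp(d) + 1)^2*exp(d) - (6*exp(d) + 1)*(3*exp(2*d) + 2*exp(d) - 2))*exp(d)/(3*exp(2*d) + 2*exp(d) - 2)^3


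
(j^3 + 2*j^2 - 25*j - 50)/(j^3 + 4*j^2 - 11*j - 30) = (j - 5)/(j - 3)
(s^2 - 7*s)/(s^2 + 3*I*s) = (s - 7)/(s + 3*I)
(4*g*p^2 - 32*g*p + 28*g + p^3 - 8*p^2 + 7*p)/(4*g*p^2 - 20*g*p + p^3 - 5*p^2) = (p^2 - 8*p + 7)/(p*(p - 5))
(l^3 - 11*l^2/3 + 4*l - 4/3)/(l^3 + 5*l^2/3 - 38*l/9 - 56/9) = 3*(3*l^2 - 5*l + 2)/(9*l^2 + 33*l + 28)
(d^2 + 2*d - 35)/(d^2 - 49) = (d - 5)/(d - 7)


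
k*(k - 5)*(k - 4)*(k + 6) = k^4 - 3*k^3 - 34*k^2 + 120*k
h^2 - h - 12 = (h - 4)*(h + 3)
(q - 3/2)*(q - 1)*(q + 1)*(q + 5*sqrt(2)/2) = q^4 - 3*q^3/2 + 5*sqrt(2)*q^3/2 - 15*sqrt(2)*q^2/4 - q^2 - 5*sqrt(2)*q/2 + 3*q/2 + 15*sqrt(2)/4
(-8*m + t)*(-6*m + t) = 48*m^2 - 14*m*t + t^2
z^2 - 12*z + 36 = (z - 6)^2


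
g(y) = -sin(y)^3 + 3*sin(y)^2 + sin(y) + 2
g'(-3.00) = -0.09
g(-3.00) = 1.92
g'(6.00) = -0.87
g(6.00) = 1.98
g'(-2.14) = 3.33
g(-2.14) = 3.88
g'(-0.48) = -2.14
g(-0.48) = 2.28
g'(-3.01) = -0.16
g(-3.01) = 1.92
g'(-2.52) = 2.85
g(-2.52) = 2.63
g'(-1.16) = -2.80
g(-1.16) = 4.38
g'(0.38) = 2.61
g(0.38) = 2.73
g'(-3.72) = -2.83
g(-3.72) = 3.28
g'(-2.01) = 2.93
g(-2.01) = 4.29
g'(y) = -3*sin(y)^2*cos(y) + 6*sin(y)*cos(y) + cos(y) = (-3*sin(y)^2 + 6*sin(y) + 1)*cos(y)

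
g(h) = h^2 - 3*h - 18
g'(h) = 2*h - 3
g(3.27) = -17.12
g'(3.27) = 3.54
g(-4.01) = 10.11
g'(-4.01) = -11.02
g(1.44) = -20.25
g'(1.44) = -0.12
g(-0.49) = -16.29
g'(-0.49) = -3.98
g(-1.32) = -12.30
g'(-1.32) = -5.64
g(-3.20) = 1.84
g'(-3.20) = -9.40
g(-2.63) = -3.19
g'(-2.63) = -8.26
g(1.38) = -20.24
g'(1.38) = -0.24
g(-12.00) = 162.00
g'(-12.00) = -27.00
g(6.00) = 0.00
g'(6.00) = 9.00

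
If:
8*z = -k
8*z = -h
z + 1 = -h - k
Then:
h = -8/15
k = -8/15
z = 1/15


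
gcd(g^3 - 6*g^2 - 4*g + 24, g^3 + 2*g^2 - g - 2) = g + 2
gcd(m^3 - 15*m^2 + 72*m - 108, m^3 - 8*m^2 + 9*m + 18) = m^2 - 9*m + 18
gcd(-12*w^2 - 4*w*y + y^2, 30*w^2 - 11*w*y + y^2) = -6*w + y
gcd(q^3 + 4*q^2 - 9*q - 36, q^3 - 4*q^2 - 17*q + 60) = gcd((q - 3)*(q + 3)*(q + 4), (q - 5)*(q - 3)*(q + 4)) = q^2 + q - 12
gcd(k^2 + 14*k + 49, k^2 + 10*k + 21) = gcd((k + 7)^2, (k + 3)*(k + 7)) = k + 7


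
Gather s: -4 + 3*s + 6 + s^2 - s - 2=s^2 + 2*s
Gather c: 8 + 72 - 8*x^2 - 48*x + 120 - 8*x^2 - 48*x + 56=-16*x^2 - 96*x + 256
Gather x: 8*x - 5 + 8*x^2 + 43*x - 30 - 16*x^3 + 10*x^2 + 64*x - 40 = -16*x^3 + 18*x^2 + 115*x - 75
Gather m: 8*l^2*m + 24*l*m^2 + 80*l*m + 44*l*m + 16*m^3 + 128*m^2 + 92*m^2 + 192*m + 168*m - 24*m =16*m^3 + m^2*(24*l + 220) + m*(8*l^2 + 124*l + 336)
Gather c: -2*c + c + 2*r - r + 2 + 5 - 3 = -c + r + 4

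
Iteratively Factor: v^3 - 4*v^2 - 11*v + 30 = (v - 5)*(v^2 + v - 6) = (v - 5)*(v + 3)*(v - 2)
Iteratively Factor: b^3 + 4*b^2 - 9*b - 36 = (b + 3)*(b^2 + b - 12) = (b - 3)*(b + 3)*(b + 4)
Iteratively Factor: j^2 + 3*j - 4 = (j - 1)*(j + 4)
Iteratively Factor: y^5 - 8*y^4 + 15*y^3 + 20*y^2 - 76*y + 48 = (y - 4)*(y^4 - 4*y^3 - y^2 + 16*y - 12) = (y - 4)*(y - 2)*(y^3 - 2*y^2 - 5*y + 6) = (y - 4)*(y - 2)*(y + 2)*(y^2 - 4*y + 3) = (y - 4)*(y - 2)*(y - 1)*(y + 2)*(y - 3)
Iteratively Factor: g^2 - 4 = (g - 2)*(g + 2)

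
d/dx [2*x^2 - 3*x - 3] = 4*x - 3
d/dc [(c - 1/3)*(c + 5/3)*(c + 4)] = 3*c^2 + 32*c/3 + 43/9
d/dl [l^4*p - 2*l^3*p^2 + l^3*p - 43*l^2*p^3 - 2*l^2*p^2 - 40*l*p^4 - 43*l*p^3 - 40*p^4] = p*(4*l^3 - 6*l^2*p + 3*l^2 - 86*l*p^2 - 4*l*p - 40*p^3 - 43*p^2)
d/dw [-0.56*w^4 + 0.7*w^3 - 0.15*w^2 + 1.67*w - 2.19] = -2.24*w^3 + 2.1*w^2 - 0.3*w + 1.67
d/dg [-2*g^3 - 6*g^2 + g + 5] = -6*g^2 - 12*g + 1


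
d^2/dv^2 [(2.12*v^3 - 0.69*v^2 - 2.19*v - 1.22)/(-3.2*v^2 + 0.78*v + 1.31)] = (1.4210854715202e-14*v^4 + 27.941984*v^3 + 79.314384*v^2 + 14.983368*v + 9.60571)/(32.768*v^6 - 23.9616*v^5 - 34.40256*v^4 + 19.144008*v^3 + 14.083548*v^2 - 4.015674*v - 2.248091)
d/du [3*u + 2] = 3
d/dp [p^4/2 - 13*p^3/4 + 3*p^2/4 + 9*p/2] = 2*p^3 - 39*p^2/4 + 3*p/2 + 9/2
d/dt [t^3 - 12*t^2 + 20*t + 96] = 3*t^2 - 24*t + 20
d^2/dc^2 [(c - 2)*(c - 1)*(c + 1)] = 6*c - 4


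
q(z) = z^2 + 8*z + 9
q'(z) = 2*z + 8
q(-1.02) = 1.88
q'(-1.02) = 5.96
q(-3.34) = -6.56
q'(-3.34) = 1.32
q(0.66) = 14.72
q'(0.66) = 9.32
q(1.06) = 18.60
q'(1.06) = 10.12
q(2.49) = 35.12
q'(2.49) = 12.98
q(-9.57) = 24.02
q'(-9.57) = -11.14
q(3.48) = 48.95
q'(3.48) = 14.96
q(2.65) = 37.22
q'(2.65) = 13.30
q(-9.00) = 18.00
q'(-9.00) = -10.00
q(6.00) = 93.00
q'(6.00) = 20.00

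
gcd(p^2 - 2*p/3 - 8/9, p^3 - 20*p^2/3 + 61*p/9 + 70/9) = p + 2/3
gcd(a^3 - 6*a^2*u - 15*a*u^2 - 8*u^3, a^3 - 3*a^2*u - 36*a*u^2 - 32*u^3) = -a^2 + 7*a*u + 8*u^2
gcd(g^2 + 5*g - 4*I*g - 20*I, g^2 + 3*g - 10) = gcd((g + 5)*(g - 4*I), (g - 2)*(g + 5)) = g + 5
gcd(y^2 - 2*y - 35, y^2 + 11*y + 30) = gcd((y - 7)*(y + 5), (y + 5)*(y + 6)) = y + 5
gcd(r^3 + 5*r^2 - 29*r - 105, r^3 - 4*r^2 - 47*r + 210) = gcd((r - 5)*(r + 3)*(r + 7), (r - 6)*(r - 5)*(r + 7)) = r^2 + 2*r - 35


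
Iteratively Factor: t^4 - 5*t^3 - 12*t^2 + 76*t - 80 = (t - 2)*(t^3 - 3*t^2 - 18*t + 40) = (t - 2)^2*(t^2 - t - 20) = (t - 5)*(t - 2)^2*(t + 4)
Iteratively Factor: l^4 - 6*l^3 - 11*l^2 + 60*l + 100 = (l + 2)*(l^3 - 8*l^2 + 5*l + 50) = (l - 5)*(l + 2)*(l^2 - 3*l - 10) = (l - 5)*(l + 2)^2*(l - 5)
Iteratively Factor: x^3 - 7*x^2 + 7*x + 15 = (x + 1)*(x^2 - 8*x + 15) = (x - 5)*(x + 1)*(x - 3)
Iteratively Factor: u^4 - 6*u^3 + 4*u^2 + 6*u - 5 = (u - 5)*(u^3 - u^2 - u + 1) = (u - 5)*(u + 1)*(u^2 - 2*u + 1) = (u - 5)*(u - 1)*(u + 1)*(u - 1)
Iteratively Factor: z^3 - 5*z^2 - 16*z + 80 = (z + 4)*(z^2 - 9*z + 20) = (z - 4)*(z + 4)*(z - 5)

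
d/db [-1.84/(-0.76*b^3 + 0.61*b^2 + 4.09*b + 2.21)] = (-4.1952*b^2 + 2.2448*b + 7.5256)/(-0.76*b^3 + 0.61*b^2 + 4.09*b + 2.21)^2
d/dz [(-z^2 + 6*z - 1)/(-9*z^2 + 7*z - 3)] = (47*z^2 - 12*z - 11)/(81*z^4 - 126*z^3 + 103*z^2 - 42*z + 9)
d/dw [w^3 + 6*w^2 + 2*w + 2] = 3*w^2 + 12*w + 2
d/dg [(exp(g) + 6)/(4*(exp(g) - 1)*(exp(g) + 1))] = (-exp(2*g) - 12*exp(g) - 1)*exp(g)/(4*(exp(4*g) - 2*exp(2*g) + 1))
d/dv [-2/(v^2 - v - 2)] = 2*(2*v - 1)/(-v^2 + v + 2)^2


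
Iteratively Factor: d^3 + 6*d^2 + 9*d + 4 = (d + 1)*(d^2 + 5*d + 4) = (d + 1)*(d + 4)*(d + 1)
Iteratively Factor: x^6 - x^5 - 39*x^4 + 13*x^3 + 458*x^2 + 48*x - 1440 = (x + 4)*(x^5 - 5*x^4 - 19*x^3 + 89*x^2 + 102*x - 360) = (x + 3)*(x + 4)*(x^4 - 8*x^3 + 5*x^2 + 74*x - 120) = (x - 4)*(x + 3)*(x + 4)*(x^3 - 4*x^2 - 11*x + 30) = (x - 4)*(x - 2)*(x + 3)*(x + 4)*(x^2 - 2*x - 15) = (x - 4)*(x - 2)*(x + 3)^2*(x + 4)*(x - 5)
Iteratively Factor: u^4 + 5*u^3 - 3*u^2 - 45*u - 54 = (u + 3)*(u^3 + 2*u^2 - 9*u - 18) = (u - 3)*(u + 3)*(u^2 + 5*u + 6) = (u - 3)*(u + 2)*(u + 3)*(u + 3)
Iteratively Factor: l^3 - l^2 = (l - 1)*(l^2) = l*(l - 1)*(l)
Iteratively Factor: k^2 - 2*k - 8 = (k + 2)*(k - 4)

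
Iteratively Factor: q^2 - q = (q)*(q - 1)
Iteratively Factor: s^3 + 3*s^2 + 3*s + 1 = (s + 1)*(s^2 + 2*s + 1) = (s + 1)^2*(s + 1)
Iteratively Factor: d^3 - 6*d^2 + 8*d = (d - 4)*(d^2 - 2*d) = (d - 4)*(d - 2)*(d)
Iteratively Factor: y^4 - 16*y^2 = (y)*(y^3 - 16*y) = y*(y - 4)*(y^2 + 4*y) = y*(y - 4)*(y + 4)*(y)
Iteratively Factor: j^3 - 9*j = (j + 3)*(j^2 - 3*j) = (j - 3)*(j + 3)*(j)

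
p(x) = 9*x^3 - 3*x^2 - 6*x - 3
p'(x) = 27*x^2 - 6*x - 6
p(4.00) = 501.00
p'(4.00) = 402.00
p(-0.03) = -2.82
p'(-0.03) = -5.80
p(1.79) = 28.27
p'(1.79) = 69.77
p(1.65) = 19.36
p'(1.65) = 57.61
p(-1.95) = -69.44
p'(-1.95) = 108.37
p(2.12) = 56.55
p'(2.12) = 102.63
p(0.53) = -5.68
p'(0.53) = -1.60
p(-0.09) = -2.49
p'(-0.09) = -5.24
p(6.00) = 1797.00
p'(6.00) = 930.00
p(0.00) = -3.00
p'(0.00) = -6.00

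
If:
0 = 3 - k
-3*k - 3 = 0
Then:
No Solution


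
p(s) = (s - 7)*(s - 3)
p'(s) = 2*s - 10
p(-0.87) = 30.46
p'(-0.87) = -11.74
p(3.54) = -1.87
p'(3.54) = -2.92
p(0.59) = 15.45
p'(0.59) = -8.82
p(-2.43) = 51.20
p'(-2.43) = -14.86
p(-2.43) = 51.20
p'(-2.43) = -14.86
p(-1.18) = 34.19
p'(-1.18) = -12.36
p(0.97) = 12.24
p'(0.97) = -8.06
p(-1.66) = 40.36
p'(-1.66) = -13.32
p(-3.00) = 60.00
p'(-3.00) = -16.00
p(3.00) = 0.00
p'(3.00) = -4.00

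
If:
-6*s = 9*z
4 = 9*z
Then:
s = -2/3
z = 4/9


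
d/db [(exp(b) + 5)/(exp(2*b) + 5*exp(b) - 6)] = (-(exp(b) + 5)*(2*exp(b) + 5) + exp(2*b) + 5*exp(b) - 6)*exp(b)/(exp(2*b) + 5*exp(b) - 6)^2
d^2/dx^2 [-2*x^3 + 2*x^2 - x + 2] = 4 - 12*x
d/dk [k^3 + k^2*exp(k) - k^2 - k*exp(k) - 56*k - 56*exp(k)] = k^2*exp(k) + 3*k^2 + k*exp(k) - 2*k - 57*exp(k) - 56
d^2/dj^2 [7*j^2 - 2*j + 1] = 14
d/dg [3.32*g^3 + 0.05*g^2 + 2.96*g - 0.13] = 9.96*g^2 + 0.1*g + 2.96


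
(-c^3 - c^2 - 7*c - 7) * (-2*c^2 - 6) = 2*c^5 + 2*c^4 + 20*c^3 + 20*c^2 + 42*c + 42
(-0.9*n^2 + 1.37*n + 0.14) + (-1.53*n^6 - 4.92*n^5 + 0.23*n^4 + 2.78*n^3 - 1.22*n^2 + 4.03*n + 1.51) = -1.53*n^6 - 4.92*n^5 + 0.23*n^4 + 2.78*n^3 - 2.12*n^2 + 5.4*n + 1.65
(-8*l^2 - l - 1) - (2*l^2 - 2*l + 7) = -10*l^2 + l - 8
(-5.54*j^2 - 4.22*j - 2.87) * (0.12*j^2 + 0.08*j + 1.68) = -0.6648*j^4 - 0.9496*j^3 - 9.9892*j^2 - 7.3192*j - 4.8216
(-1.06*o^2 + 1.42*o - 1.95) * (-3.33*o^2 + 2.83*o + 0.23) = 3.5298*o^4 - 7.7284*o^3 + 10.2683*o^2 - 5.1919*o - 0.4485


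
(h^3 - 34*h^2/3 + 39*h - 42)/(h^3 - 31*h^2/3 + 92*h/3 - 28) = (h - 3)/(h - 2)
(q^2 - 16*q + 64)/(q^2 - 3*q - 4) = (-q^2 + 16*q - 64)/(-q^2 + 3*q + 4)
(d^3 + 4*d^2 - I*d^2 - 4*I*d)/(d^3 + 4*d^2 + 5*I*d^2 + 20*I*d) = (d - I)/(d + 5*I)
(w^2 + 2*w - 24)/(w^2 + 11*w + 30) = (w - 4)/(w + 5)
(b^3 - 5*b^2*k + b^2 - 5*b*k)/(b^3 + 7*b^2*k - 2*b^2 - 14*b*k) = (b^2 - 5*b*k + b - 5*k)/(b^2 + 7*b*k - 2*b - 14*k)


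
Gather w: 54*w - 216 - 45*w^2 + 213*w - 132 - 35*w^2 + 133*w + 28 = -80*w^2 + 400*w - 320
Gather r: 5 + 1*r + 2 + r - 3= 2*r + 4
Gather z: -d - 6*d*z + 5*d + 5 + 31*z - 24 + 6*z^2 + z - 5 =4*d + 6*z^2 + z*(32 - 6*d) - 24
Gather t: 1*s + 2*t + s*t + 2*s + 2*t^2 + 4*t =3*s + 2*t^2 + t*(s + 6)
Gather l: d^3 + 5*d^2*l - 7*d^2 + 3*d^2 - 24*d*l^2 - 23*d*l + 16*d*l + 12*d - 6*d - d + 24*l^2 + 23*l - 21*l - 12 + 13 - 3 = d^3 - 4*d^2 + 5*d + l^2*(24 - 24*d) + l*(5*d^2 - 7*d + 2) - 2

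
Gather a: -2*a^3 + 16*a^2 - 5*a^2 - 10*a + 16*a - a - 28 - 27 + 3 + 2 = -2*a^3 + 11*a^2 + 5*a - 50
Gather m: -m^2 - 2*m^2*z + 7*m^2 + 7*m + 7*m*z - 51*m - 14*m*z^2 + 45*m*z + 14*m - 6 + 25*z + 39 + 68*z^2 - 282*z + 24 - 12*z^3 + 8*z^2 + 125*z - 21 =m^2*(6 - 2*z) + m*(-14*z^2 + 52*z - 30) - 12*z^3 + 76*z^2 - 132*z + 36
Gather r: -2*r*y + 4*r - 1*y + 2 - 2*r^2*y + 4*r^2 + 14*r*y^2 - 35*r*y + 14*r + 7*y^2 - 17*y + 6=r^2*(4 - 2*y) + r*(14*y^2 - 37*y + 18) + 7*y^2 - 18*y + 8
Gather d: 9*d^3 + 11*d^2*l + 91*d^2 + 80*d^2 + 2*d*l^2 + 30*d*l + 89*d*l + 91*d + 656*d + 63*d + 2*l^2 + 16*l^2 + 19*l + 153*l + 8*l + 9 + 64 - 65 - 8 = 9*d^3 + d^2*(11*l + 171) + d*(2*l^2 + 119*l + 810) + 18*l^2 + 180*l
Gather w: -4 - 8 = -12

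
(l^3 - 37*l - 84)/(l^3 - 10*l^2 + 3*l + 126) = (l + 4)/(l - 6)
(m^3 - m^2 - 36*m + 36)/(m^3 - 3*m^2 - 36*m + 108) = (m - 1)/(m - 3)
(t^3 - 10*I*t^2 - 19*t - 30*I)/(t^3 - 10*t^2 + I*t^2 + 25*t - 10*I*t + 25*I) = (t^2 - 11*I*t - 30)/(t^2 - 10*t + 25)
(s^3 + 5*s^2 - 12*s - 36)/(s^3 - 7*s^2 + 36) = (s + 6)/(s - 6)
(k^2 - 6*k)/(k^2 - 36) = k/(k + 6)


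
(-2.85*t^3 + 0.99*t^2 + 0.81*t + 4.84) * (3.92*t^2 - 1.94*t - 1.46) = -11.172*t^5 + 9.4098*t^4 + 5.4156*t^3 + 15.956*t^2 - 10.5722*t - 7.0664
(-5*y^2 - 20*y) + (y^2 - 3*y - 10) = -4*y^2 - 23*y - 10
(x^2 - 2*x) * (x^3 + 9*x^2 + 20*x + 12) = x^5 + 7*x^4 + 2*x^3 - 28*x^2 - 24*x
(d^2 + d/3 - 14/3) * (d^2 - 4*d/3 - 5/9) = d^4 - d^3 - 17*d^2/3 + 163*d/27 + 70/27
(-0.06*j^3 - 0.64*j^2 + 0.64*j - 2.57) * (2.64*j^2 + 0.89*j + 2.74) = -0.1584*j^5 - 1.743*j^4 + 0.9556*j^3 - 7.9688*j^2 - 0.5337*j - 7.0418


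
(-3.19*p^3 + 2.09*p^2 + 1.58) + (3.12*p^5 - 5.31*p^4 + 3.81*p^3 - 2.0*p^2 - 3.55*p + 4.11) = 3.12*p^5 - 5.31*p^4 + 0.62*p^3 + 0.0899999999999999*p^2 - 3.55*p + 5.69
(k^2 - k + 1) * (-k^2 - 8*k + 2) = -k^4 - 7*k^3 + 9*k^2 - 10*k + 2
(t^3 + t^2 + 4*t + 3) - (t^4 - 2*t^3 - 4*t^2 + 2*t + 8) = -t^4 + 3*t^3 + 5*t^2 + 2*t - 5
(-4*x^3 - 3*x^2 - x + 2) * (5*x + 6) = -20*x^4 - 39*x^3 - 23*x^2 + 4*x + 12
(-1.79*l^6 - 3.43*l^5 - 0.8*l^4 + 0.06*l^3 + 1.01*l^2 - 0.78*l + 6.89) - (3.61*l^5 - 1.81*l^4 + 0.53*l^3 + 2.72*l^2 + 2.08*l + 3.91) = -1.79*l^6 - 7.04*l^5 + 1.01*l^4 - 0.47*l^3 - 1.71*l^2 - 2.86*l + 2.98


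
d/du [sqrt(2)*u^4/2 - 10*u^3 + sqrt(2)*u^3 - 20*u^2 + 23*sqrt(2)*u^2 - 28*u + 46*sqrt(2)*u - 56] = 2*sqrt(2)*u^3 - 30*u^2 + 3*sqrt(2)*u^2 - 40*u + 46*sqrt(2)*u - 28 + 46*sqrt(2)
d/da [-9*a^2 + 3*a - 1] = 3 - 18*a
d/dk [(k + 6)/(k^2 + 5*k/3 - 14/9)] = 9*(9*k^2 + 15*k - 3*(k + 6)*(6*k + 5) - 14)/(9*k^2 + 15*k - 14)^2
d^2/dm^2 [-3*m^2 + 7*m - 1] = -6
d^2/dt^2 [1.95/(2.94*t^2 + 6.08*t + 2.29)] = (-33.71004*t^2 - 69.71328*t + 1.95*(5.88*t + 6.08)*(11.76*t + 12.16) - 26.25714)/(2.94*t^2 + 6.08*t + 2.29)^3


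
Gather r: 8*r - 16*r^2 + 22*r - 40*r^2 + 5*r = -56*r^2 + 35*r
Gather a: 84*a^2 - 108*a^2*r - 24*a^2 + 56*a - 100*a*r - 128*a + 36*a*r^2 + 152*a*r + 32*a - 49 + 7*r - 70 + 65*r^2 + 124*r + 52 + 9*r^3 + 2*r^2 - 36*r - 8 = a^2*(60 - 108*r) + a*(36*r^2 + 52*r - 40) + 9*r^3 + 67*r^2 + 95*r - 75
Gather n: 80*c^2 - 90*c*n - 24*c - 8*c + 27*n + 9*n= 80*c^2 - 32*c + n*(36 - 90*c)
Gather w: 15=15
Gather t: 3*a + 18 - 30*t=3*a - 30*t + 18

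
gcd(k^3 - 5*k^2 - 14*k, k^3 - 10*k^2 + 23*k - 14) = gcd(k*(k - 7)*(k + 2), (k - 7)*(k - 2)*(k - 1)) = k - 7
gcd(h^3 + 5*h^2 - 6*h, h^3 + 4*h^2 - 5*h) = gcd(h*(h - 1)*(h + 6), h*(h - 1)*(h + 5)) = h^2 - h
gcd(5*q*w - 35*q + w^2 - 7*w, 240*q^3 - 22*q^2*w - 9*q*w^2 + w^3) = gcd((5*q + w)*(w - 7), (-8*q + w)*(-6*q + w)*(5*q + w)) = 5*q + w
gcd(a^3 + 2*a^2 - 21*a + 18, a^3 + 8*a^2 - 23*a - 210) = a + 6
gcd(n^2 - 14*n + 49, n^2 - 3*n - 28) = n - 7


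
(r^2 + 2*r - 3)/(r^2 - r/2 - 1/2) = 2*(r + 3)/(2*r + 1)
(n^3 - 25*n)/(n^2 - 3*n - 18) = n*(25 - n^2)/(-n^2 + 3*n + 18)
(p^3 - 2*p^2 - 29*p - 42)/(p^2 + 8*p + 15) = (p^2 - 5*p - 14)/(p + 5)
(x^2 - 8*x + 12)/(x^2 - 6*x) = (x - 2)/x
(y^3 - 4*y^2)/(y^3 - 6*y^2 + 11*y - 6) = y^2*(y - 4)/(y^3 - 6*y^2 + 11*y - 6)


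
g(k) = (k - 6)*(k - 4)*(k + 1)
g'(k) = (k - 6)*(k - 4) + (k - 6)*(k + 1) + (k - 4)*(k + 1)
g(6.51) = 9.61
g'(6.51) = 23.96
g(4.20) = -1.87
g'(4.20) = -8.68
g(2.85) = 13.95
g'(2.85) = -12.93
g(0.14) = 25.79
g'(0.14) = 11.54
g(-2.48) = -81.33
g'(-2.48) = 77.09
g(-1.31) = -12.03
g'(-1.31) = 42.73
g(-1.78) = -35.08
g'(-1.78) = 55.55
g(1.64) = 27.16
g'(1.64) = -7.45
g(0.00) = 24.00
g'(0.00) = 14.00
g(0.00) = 24.00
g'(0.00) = 14.00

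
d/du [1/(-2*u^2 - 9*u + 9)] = (4*u + 9)/(2*u^2 + 9*u - 9)^2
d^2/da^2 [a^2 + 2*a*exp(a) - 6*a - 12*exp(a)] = 2*a*exp(a) - 8*exp(a) + 2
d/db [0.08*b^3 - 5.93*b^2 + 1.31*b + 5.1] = 0.24*b^2 - 11.86*b + 1.31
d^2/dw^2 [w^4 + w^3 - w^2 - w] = 12*w^2 + 6*w - 2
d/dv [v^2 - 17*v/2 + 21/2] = 2*v - 17/2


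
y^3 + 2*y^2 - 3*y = y*(y - 1)*(y + 3)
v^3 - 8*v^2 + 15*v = v*(v - 5)*(v - 3)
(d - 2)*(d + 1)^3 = d^4 + d^3 - 3*d^2 - 5*d - 2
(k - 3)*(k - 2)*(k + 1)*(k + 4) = k^4 - 15*k^2 + 10*k + 24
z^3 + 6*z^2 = z^2*(z + 6)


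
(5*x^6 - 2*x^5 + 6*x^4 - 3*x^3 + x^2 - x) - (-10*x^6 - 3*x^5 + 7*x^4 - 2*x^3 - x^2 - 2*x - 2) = 15*x^6 + x^5 - x^4 - x^3 + 2*x^2 + x + 2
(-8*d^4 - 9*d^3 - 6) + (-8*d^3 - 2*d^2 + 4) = -8*d^4 - 17*d^3 - 2*d^2 - 2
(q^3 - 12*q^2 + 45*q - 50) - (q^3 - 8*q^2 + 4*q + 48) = -4*q^2 + 41*q - 98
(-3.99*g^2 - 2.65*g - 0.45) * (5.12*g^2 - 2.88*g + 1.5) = -20.4288*g^4 - 2.0768*g^3 - 0.657000000000002*g^2 - 2.679*g - 0.675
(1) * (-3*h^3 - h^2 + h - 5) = -3*h^3 - h^2 + h - 5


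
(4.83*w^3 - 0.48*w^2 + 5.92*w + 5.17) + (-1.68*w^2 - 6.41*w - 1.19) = 4.83*w^3 - 2.16*w^2 - 0.49*w + 3.98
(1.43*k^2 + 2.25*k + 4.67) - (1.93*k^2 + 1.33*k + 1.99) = -0.5*k^2 + 0.92*k + 2.68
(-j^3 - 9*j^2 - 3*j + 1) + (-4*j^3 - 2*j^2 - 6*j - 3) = -5*j^3 - 11*j^2 - 9*j - 2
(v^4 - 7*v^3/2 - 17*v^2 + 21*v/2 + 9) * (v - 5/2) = v^5 - 6*v^4 - 33*v^3/4 + 53*v^2 - 69*v/4 - 45/2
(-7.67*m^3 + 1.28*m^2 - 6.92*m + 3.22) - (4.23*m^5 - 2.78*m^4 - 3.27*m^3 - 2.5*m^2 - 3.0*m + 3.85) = -4.23*m^5 + 2.78*m^4 - 4.4*m^3 + 3.78*m^2 - 3.92*m - 0.63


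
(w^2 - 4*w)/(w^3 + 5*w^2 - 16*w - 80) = w/(w^2 + 9*w + 20)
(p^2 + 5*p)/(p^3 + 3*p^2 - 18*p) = (p + 5)/(p^2 + 3*p - 18)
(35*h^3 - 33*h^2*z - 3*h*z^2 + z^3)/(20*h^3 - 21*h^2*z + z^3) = (-7*h + z)/(-4*h + z)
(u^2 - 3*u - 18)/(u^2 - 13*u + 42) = (u + 3)/(u - 7)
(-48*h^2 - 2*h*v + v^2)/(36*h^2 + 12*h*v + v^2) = (-8*h + v)/(6*h + v)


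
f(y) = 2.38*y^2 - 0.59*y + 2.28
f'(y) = 4.76*y - 0.59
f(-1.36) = 7.48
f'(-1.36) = -7.06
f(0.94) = 3.83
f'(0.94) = 3.88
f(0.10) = 2.24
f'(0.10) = -0.11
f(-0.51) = 3.20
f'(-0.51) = -3.02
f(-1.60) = 9.32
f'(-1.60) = -8.21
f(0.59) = 2.76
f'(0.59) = 2.22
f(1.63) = 7.64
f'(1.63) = 7.17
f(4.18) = 41.40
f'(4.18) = 19.31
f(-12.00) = 352.08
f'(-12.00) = -57.71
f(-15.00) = 546.63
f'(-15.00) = -71.99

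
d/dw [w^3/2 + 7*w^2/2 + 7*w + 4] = 3*w^2/2 + 7*w + 7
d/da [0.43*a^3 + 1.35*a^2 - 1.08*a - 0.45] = 1.29*a^2 + 2.7*a - 1.08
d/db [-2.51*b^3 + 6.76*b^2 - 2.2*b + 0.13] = -7.53*b^2 + 13.52*b - 2.2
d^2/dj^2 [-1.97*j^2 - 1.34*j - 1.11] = -3.94000000000000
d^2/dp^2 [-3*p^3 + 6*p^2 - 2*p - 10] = 12 - 18*p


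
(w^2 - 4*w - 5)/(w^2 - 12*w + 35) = (w + 1)/(w - 7)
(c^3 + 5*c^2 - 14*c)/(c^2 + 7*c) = c - 2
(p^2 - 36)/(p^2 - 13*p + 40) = (p^2 - 36)/(p^2 - 13*p + 40)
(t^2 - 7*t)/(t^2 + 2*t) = (t - 7)/(t + 2)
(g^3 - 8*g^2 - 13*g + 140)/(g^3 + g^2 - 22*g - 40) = (g - 7)/(g + 2)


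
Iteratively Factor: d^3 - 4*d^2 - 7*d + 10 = (d - 5)*(d^2 + d - 2) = (d - 5)*(d - 1)*(d + 2)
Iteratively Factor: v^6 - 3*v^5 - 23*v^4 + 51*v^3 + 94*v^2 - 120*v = (v - 5)*(v^5 + 2*v^4 - 13*v^3 - 14*v^2 + 24*v) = v*(v - 5)*(v^4 + 2*v^3 - 13*v^2 - 14*v + 24) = v*(v - 5)*(v + 2)*(v^3 - 13*v + 12) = v*(v - 5)*(v - 3)*(v + 2)*(v^2 + 3*v - 4) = v*(v - 5)*(v - 3)*(v - 1)*(v + 2)*(v + 4)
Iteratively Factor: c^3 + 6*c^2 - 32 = (c - 2)*(c^2 + 8*c + 16) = (c - 2)*(c + 4)*(c + 4)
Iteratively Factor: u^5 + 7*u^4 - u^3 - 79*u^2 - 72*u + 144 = (u + 4)*(u^4 + 3*u^3 - 13*u^2 - 27*u + 36) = (u - 3)*(u + 4)*(u^3 + 6*u^2 + 5*u - 12) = (u - 3)*(u - 1)*(u + 4)*(u^2 + 7*u + 12) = (u - 3)*(u - 1)*(u + 4)^2*(u + 3)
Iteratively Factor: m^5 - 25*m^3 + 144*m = (m + 4)*(m^4 - 4*m^3 - 9*m^2 + 36*m) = (m - 3)*(m + 4)*(m^3 - m^2 - 12*m) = (m - 4)*(m - 3)*(m + 4)*(m^2 + 3*m) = (m - 4)*(m - 3)*(m + 3)*(m + 4)*(m)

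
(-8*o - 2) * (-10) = 80*o + 20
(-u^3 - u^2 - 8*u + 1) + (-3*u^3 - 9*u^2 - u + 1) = -4*u^3 - 10*u^2 - 9*u + 2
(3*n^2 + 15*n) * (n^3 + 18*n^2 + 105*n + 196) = 3*n^5 + 69*n^4 + 585*n^3 + 2163*n^2 + 2940*n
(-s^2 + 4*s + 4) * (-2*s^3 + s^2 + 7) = 2*s^5 - 9*s^4 - 4*s^3 - 3*s^2 + 28*s + 28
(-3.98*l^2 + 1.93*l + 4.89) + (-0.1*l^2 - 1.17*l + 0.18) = -4.08*l^2 + 0.76*l + 5.07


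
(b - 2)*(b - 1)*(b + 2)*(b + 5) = b^4 + 4*b^3 - 9*b^2 - 16*b + 20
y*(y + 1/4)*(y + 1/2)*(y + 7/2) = y^4 + 17*y^3/4 + 11*y^2/4 + 7*y/16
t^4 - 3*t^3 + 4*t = t*(t - 2)^2*(t + 1)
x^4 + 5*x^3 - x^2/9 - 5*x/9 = x*(x - 1/3)*(x + 1/3)*(x + 5)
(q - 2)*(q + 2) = q^2 - 4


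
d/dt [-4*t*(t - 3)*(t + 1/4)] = -12*t^2 + 22*t + 3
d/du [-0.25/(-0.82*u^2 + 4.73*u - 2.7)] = (1.1825 - 0.41*u)/(0.82*u^2 - 4.73*u + 2.7)^2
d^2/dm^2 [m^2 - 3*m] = 2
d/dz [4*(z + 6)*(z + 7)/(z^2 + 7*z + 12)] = 24*(-z^2 - 10*z - 23)/(z^4 + 14*z^3 + 73*z^2 + 168*z + 144)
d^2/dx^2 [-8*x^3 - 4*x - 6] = -48*x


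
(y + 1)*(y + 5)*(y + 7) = y^3 + 13*y^2 + 47*y + 35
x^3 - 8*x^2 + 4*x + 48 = (x - 6)*(x - 4)*(x + 2)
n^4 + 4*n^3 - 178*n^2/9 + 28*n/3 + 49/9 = (n - 7/3)*(n - 1)*(n + 1/3)*(n + 7)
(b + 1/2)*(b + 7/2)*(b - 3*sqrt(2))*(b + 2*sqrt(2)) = b^4 - sqrt(2)*b^3 + 4*b^3 - 41*b^2/4 - 4*sqrt(2)*b^2 - 48*b - 7*sqrt(2)*b/4 - 21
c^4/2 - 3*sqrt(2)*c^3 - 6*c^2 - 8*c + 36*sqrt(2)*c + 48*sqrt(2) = (c/2 + 1)*(c - 4)*(c + 2)*(c - 6*sqrt(2))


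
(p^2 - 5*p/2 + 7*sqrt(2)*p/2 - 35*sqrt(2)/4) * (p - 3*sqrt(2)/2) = p^3 - 5*p^2/2 + 2*sqrt(2)*p^2 - 21*p/2 - 5*sqrt(2)*p + 105/4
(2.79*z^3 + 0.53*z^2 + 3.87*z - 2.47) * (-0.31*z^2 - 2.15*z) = -0.8649*z^5 - 6.1628*z^4 - 2.3392*z^3 - 7.5548*z^2 + 5.3105*z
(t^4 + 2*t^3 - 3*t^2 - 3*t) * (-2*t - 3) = -2*t^5 - 7*t^4 + 15*t^2 + 9*t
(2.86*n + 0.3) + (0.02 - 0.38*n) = 2.48*n + 0.32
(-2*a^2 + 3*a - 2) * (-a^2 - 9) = 2*a^4 - 3*a^3 + 20*a^2 - 27*a + 18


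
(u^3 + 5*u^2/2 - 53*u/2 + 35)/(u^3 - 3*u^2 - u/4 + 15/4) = 2*(u^2 + 5*u - 14)/(2*u^2 - u - 3)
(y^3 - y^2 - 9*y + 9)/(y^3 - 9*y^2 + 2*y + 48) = (y^2 + 2*y - 3)/(y^2 - 6*y - 16)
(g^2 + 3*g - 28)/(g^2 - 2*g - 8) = (g + 7)/(g + 2)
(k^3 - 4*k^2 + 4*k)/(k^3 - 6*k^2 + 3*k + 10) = k*(k - 2)/(k^2 - 4*k - 5)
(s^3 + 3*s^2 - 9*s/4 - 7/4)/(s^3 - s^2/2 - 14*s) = (2*s^2 - s - 1)/(2*s*(s - 4))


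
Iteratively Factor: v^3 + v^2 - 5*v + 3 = (v - 1)*(v^2 + 2*v - 3) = (v - 1)*(v + 3)*(v - 1)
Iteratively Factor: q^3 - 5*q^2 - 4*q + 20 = (q - 5)*(q^2 - 4) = (q - 5)*(q + 2)*(q - 2)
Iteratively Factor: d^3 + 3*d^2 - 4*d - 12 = (d - 2)*(d^2 + 5*d + 6) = (d - 2)*(d + 2)*(d + 3)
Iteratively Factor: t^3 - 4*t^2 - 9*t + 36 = (t - 4)*(t^2 - 9) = (t - 4)*(t + 3)*(t - 3)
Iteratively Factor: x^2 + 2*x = (x)*(x + 2)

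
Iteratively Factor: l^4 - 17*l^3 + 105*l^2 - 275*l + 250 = (l - 5)*(l^3 - 12*l^2 + 45*l - 50) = (l - 5)^2*(l^2 - 7*l + 10) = (l - 5)^3*(l - 2)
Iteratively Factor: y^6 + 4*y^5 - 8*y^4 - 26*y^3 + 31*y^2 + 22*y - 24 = (y + 1)*(y^5 + 3*y^4 - 11*y^3 - 15*y^2 + 46*y - 24) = (y - 1)*(y + 1)*(y^4 + 4*y^3 - 7*y^2 - 22*y + 24) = (y - 1)*(y + 1)*(y + 3)*(y^3 + y^2 - 10*y + 8) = (y - 2)*(y - 1)*(y + 1)*(y + 3)*(y^2 + 3*y - 4) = (y - 2)*(y - 1)^2*(y + 1)*(y + 3)*(y + 4)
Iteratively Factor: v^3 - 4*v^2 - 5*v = (v - 5)*(v^2 + v) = v*(v - 5)*(v + 1)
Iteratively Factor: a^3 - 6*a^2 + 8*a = (a - 2)*(a^2 - 4*a) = a*(a - 2)*(a - 4)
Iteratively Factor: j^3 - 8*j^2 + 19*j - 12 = (j - 4)*(j^2 - 4*j + 3) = (j - 4)*(j - 3)*(j - 1)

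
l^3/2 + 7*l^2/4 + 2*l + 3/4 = (l/2 + 1/2)*(l + 1)*(l + 3/2)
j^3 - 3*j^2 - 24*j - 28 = (j - 7)*(j + 2)^2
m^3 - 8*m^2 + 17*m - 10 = (m - 5)*(m - 2)*(m - 1)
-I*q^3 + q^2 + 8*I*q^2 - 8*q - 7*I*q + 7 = (q - 7)*(q - 1)*(-I*q + 1)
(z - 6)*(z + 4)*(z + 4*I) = z^3 - 2*z^2 + 4*I*z^2 - 24*z - 8*I*z - 96*I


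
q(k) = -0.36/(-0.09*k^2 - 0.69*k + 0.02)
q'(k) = -0.36*(0.18*k + 0.69)/(-0.09*k^2 - 0.69*k + 0.02)^2 = (-0.0648*k - 0.2484)/(0.09*k^2 + 0.69*k - 0.02)^2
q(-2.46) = -0.31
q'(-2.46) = -0.06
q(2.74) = 0.14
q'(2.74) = -0.07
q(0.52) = 0.99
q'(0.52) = -2.14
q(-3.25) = -0.27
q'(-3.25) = -0.02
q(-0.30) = -1.64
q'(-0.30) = -4.78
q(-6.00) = -0.39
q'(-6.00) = 0.17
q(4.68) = 0.07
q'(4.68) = -0.02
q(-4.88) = -0.29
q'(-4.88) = 0.04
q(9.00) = 0.03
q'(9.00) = -0.00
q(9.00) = 0.03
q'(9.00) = -0.00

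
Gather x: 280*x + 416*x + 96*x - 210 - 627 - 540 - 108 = 792*x - 1485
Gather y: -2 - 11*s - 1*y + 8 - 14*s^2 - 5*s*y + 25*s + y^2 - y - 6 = -14*s^2 + 14*s + y^2 + y*(-5*s - 2)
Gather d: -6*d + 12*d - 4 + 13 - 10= 6*d - 1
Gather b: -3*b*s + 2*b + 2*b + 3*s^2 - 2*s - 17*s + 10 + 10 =b*(4 - 3*s) + 3*s^2 - 19*s + 20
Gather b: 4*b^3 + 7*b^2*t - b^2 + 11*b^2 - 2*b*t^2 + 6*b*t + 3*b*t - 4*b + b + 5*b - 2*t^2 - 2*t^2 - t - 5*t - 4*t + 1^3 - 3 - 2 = 4*b^3 + b^2*(7*t + 10) + b*(-2*t^2 + 9*t + 2) - 4*t^2 - 10*t - 4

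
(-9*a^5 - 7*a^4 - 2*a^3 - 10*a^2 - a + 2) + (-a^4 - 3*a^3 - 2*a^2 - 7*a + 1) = -9*a^5 - 8*a^4 - 5*a^3 - 12*a^2 - 8*a + 3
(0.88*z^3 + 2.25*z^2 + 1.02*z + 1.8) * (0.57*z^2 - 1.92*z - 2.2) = 0.5016*z^5 - 0.4071*z^4 - 5.6746*z^3 - 5.8824*z^2 - 5.7*z - 3.96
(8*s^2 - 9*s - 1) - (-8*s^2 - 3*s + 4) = 16*s^2 - 6*s - 5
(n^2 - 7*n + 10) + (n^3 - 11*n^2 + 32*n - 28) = n^3 - 10*n^2 + 25*n - 18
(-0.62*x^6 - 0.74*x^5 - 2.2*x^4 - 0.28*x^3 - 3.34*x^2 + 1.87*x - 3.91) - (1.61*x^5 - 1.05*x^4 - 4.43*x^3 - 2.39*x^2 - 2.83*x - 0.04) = -0.62*x^6 - 2.35*x^5 - 1.15*x^4 + 4.15*x^3 - 0.95*x^2 + 4.7*x - 3.87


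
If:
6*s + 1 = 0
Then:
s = -1/6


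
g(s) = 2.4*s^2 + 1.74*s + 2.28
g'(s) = 4.8*s + 1.74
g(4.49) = 58.48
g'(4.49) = 23.29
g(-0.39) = 1.97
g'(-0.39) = -0.13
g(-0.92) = 2.71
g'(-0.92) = -2.68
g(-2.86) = 16.93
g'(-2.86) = -11.99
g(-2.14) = 9.55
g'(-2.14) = -8.53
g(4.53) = 59.41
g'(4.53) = 23.48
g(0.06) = 2.39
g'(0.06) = 2.03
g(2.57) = 22.60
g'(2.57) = 14.08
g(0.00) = 2.28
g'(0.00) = 1.74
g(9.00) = 212.34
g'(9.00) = 44.94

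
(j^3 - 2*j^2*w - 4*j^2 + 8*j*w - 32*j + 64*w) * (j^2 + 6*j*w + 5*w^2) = j^5 + 4*j^4*w - 4*j^4 - 7*j^3*w^2 - 16*j^3*w - 32*j^3 - 10*j^2*w^3 + 28*j^2*w^2 - 128*j^2*w + 40*j*w^3 + 224*j*w^2 + 320*w^3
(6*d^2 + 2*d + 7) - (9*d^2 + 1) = -3*d^2 + 2*d + 6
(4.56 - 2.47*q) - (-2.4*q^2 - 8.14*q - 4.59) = 2.4*q^2 + 5.67*q + 9.15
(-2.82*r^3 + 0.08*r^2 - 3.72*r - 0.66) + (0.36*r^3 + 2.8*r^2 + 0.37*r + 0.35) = -2.46*r^3 + 2.88*r^2 - 3.35*r - 0.31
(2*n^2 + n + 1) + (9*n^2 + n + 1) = 11*n^2 + 2*n + 2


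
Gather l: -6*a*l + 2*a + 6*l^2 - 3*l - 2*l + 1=2*a + 6*l^2 + l*(-6*a - 5) + 1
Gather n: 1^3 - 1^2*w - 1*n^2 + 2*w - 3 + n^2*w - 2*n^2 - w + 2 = n^2*(w - 3)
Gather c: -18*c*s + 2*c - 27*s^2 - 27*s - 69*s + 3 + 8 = c*(2 - 18*s) - 27*s^2 - 96*s + 11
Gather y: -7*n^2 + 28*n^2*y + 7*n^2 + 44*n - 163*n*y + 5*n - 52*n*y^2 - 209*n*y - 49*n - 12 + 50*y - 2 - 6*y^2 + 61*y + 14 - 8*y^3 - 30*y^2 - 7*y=-8*y^3 + y^2*(-52*n - 36) + y*(28*n^2 - 372*n + 104)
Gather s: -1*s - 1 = -s - 1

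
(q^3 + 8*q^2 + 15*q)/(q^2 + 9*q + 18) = q*(q + 5)/(q + 6)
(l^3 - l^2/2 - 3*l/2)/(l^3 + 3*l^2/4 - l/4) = 2*(2*l - 3)/(4*l - 1)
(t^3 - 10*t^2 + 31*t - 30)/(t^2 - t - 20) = (t^2 - 5*t + 6)/(t + 4)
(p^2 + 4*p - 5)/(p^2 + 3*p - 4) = (p + 5)/(p + 4)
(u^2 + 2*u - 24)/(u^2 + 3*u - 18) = (u - 4)/(u - 3)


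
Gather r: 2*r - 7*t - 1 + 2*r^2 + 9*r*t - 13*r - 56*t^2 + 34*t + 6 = 2*r^2 + r*(9*t - 11) - 56*t^2 + 27*t + 5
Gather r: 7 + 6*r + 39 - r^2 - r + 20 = -r^2 + 5*r + 66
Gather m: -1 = -1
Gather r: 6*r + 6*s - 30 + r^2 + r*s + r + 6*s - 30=r^2 + r*(s + 7) + 12*s - 60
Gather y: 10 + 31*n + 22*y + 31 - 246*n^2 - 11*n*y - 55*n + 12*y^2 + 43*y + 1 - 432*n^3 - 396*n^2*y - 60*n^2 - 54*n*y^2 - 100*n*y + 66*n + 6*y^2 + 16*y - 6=-432*n^3 - 306*n^2 + 42*n + y^2*(18 - 54*n) + y*(-396*n^2 - 111*n + 81) + 36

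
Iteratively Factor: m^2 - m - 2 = (m + 1)*(m - 2)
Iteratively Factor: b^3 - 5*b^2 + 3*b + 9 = (b + 1)*(b^2 - 6*b + 9) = (b - 3)*(b + 1)*(b - 3)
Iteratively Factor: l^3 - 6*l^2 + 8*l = (l - 2)*(l^2 - 4*l) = (l - 4)*(l - 2)*(l)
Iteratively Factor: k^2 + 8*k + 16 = (k + 4)*(k + 4)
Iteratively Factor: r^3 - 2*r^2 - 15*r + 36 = (r - 3)*(r^2 + r - 12) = (r - 3)*(r + 4)*(r - 3)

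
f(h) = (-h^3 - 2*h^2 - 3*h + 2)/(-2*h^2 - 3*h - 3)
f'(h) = (4*h + 3)*(-h^3 - 2*h^2 - 3*h + 2)/(-2*h^2 - 3*h - 3)^2 + (-3*h^2 - 4*h - 3)/(-2*h^2 - 3*h - 3)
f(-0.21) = -1.04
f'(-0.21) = 1.84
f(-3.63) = -1.86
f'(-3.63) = 0.36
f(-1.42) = -1.84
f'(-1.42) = -0.56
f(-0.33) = -1.26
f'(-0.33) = 1.85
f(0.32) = -0.19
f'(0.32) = 1.30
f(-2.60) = -1.59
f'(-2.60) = 0.13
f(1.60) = 0.93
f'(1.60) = 0.65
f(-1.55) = -1.77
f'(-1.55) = -0.52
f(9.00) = 4.77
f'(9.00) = 0.50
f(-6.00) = -2.88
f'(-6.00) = 0.47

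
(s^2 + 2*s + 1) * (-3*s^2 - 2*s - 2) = -3*s^4 - 8*s^3 - 9*s^2 - 6*s - 2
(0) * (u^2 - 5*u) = 0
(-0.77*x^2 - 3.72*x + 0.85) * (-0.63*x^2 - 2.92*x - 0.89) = 0.4851*x^4 + 4.592*x^3 + 11.0122*x^2 + 0.828800000000001*x - 0.7565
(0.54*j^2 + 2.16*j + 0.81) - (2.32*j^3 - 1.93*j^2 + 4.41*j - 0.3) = -2.32*j^3 + 2.47*j^2 - 2.25*j + 1.11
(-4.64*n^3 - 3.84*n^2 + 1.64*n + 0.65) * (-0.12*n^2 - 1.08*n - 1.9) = 0.5568*n^5 + 5.472*n^4 + 12.7664*n^3 + 5.4468*n^2 - 3.818*n - 1.235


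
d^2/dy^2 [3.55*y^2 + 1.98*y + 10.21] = 7.10000000000000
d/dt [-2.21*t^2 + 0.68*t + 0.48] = 0.68 - 4.42*t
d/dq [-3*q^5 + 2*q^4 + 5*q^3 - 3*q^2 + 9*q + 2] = -15*q^4 + 8*q^3 + 15*q^2 - 6*q + 9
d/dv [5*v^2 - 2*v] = 10*v - 2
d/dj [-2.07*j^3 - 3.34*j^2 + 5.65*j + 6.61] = -6.21*j^2 - 6.68*j + 5.65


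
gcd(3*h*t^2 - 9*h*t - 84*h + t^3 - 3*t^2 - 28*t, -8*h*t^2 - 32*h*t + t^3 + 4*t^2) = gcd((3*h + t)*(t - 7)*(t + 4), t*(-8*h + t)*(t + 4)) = t + 4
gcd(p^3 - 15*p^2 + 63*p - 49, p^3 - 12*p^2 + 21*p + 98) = p^2 - 14*p + 49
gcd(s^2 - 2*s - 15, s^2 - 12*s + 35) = s - 5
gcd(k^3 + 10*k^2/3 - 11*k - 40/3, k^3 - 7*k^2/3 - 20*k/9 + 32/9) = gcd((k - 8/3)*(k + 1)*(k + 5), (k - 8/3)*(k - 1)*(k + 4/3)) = k - 8/3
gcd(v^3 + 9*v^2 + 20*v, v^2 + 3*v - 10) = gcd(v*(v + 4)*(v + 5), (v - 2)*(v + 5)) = v + 5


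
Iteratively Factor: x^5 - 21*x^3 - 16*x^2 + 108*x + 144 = (x - 3)*(x^4 + 3*x^3 - 12*x^2 - 52*x - 48) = (x - 3)*(x + 2)*(x^3 + x^2 - 14*x - 24) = (x - 3)*(x + 2)^2*(x^2 - x - 12) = (x - 4)*(x - 3)*(x + 2)^2*(x + 3)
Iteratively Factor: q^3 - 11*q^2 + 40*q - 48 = (q - 4)*(q^2 - 7*q + 12) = (q - 4)^2*(q - 3)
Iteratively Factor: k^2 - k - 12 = (k - 4)*(k + 3)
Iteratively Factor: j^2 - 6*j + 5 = (j - 5)*(j - 1)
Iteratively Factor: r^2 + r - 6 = (r + 3)*(r - 2)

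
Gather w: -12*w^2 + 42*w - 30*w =-12*w^2 + 12*w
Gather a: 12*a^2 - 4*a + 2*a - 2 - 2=12*a^2 - 2*a - 4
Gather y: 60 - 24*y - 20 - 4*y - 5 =35 - 28*y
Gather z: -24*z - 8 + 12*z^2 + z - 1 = 12*z^2 - 23*z - 9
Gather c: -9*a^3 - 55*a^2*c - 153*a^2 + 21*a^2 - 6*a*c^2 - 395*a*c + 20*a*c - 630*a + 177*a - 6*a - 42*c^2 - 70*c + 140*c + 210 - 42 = -9*a^3 - 132*a^2 - 459*a + c^2*(-6*a - 42) + c*(-55*a^2 - 375*a + 70) + 168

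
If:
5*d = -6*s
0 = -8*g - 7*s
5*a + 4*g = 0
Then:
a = 7*s/10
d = -6*s/5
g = -7*s/8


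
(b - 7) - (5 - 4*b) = 5*b - 12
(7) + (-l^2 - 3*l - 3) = -l^2 - 3*l + 4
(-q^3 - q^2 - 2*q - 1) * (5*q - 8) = -5*q^4 + 3*q^3 - 2*q^2 + 11*q + 8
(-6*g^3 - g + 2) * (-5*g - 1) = 30*g^4 + 6*g^3 + 5*g^2 - 9*g - 2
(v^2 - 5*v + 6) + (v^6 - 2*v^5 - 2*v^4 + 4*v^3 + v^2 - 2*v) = v^6 - 2*v^5 - 2*v^4 + 4*v^3 + 2*v^2 - 7*v + 6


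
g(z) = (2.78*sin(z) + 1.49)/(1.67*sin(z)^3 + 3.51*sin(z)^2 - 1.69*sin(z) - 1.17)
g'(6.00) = 4.74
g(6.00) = -1.55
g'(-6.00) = -2.82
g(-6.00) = -1.70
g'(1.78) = 1.70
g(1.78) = 2.01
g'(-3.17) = 0.71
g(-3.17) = -1.29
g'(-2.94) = -1.47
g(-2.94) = -1.33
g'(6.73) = -6.75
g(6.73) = -2.42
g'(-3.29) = 1.49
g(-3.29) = -1.42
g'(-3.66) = 11.03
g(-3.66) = -3.04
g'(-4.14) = 18.96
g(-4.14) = 4.34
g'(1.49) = -0.58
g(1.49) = 1.86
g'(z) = (2.78*sin(z) + 1.49)*(-5.01*sin(z)^2*cos(z) - 7.02*sin(z)*cos(z) + 1.69*cos(z))/(1.67*sin(z)^3 + 3.51*sin(z)^2 - 1.69*sin(z) - 1.17)^2 + 2.78*cos(z)/(1.67*sin(z)^3 + 3.51*sin(z)^2 - 1.69*sin(z) - 1.17) = (-17.4237*sin(z) + 2.3213*sin(3*z) + 8.61135*cos(2*z) - 9.34585)*cos(z)/(1.67*sin(z)^3 + 3.51*sin(z)^2 - 1.69*sin(z) - 1.17)^2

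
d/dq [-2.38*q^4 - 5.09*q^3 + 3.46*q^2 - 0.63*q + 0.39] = -9.52*q^3 - 15.27*q^2 + 6.92*q - 0.63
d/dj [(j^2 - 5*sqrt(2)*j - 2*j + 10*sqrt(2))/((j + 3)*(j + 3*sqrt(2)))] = (5*j^2 + 8*sqrt(2)*j^2 - 2*sqrt(2)*j - 150 - 48*sqrt(2))/(j^4 + 6*j^3 + 6*sqrt(2)*j^3 + 27*j^2 + 36*sqrt(2)*j^2 + 54*sqrt(2)*j + 108*j + 162)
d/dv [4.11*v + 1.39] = 4.11000000000000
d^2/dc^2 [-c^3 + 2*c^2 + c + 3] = 4 - 6*c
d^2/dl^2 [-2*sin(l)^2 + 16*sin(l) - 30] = -16*sin(l) - 4*cos(2*l)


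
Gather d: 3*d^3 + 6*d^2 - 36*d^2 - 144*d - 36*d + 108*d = 3*d^3 - 30*d^2 - 72*d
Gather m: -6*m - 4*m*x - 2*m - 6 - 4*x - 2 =m*(-4*x - 8) - 4*x - 8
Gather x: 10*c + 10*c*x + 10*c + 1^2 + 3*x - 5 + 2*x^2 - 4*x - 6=20*c + 2*x^2 + x*(10*c - 1) - 10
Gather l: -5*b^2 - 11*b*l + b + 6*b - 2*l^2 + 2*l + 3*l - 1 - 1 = -5*b^2 + 7*b - 2*l^2 + l*(5 - 11*b) - 2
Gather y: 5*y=5*y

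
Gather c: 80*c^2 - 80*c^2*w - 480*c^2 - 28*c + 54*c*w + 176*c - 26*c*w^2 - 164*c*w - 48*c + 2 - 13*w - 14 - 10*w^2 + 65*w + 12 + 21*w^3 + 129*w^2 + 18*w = c^2*(-80*w - 400) + c*(-26*w^2 - 110*w + 100) + 21*w^3 + 119*w^2 + 70*w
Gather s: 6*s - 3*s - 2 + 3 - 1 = 3*s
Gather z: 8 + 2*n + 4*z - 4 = 2*n + 4*z + 4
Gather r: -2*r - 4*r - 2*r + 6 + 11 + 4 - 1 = 20 - 8*r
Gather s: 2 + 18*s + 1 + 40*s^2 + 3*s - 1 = 40*s^2 + 21*s + 2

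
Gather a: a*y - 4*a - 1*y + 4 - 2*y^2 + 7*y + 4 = a*(y - 4) - 2*y^2 + 6*y + 8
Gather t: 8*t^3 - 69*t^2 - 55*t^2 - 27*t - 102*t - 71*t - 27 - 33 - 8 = 8*t^3 - 124*t^2 - 200*t - 68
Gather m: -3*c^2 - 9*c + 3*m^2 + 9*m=-3*c^2 - 9*c + 3*m^2 + 9*m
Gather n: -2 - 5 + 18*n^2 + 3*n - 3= 18*n^2 + 3*n - 10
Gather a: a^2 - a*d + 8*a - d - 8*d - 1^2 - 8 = a^2 + a*(8 - d) - 9*d - 9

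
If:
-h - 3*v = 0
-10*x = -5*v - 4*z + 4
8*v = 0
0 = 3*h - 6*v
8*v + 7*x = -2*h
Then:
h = 0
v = 0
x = 0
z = 1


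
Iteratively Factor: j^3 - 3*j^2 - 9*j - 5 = (j + 1)*(j^2 - 4*j - 5) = (j - 5)*(j + 1)*(j + 1)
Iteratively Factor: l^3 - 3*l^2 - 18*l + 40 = (l + 4)*(l^2 - 7*l + 10) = (l - 5)*(l + 4)*(l - 2)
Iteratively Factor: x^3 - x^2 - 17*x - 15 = (x + 1)*(x^2 - 2*x - 15) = (x - 5)*(x + 1)*(x + 3)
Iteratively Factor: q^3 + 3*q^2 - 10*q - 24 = (q + 4)*(q^2 - q - 6) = (q - 3)*(q + 4)*(q + 2)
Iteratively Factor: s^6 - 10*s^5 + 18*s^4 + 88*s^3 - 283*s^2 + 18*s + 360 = (s - 2)*(s^5 - 8*s^4 + 2*s^3 + 92*s^2 - 99*s - 180) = (s - 2)*(s + 3)*(s^4 - 11*s^3 + 35*s^2 - 13*s - 60) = (s - 5)*(s - 2)*(s + 3)*(s^3 - 6*s^2 + 5*s + 12) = (s - 5)*(s - 3)*(s - 2)*(s + 3)*(s^2 - 3*s - 4) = (s - 5)*(s - 3)*(s - 2)*(s + 1)*(s + 3)*(s - 4)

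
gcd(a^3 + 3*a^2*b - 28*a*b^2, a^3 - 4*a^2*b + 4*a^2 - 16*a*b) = a^2 - 4*a*b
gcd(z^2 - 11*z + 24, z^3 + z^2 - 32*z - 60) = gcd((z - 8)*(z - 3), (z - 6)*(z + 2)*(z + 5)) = 1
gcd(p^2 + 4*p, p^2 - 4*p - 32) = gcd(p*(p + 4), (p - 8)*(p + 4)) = p + 4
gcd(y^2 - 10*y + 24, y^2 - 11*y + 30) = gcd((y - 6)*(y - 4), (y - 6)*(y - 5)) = y - 6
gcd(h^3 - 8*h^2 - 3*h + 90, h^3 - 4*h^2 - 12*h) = h - 6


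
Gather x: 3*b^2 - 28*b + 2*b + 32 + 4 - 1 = 3*b^2 - 26*b + 35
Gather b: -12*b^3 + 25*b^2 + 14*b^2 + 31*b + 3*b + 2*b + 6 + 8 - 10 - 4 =-12*b^3 + 39*b^2 + 36*b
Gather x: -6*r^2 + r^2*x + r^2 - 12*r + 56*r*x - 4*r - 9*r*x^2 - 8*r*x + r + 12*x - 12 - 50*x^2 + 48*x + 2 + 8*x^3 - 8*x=-5*r^2 - 15*r + 8*x^3 + x^2*(-9*r - 50) + x*(r^2 + 48*r + 52) - 10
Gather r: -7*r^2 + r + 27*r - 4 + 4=-7*r^2 + 28*r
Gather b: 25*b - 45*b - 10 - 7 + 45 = 28 - 20*b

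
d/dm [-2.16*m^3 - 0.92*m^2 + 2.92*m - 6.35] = -6.48*m^2 - 1.84*m + 2.92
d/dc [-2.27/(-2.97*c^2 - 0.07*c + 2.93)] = (-13.4838*c - 0.1589)/(2.97*c^2 + 0.07*c - 2.93)^2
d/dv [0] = 0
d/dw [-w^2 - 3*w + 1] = -2*w - 3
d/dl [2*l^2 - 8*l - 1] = 4*l - 8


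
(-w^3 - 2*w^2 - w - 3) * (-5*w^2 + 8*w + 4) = 5*w^5 + 2*w^4 - 15*w^3 - w^2 - 28*w - 12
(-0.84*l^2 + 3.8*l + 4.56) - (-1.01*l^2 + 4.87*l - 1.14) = 0.17*l^2 - 1.07*l + 5.7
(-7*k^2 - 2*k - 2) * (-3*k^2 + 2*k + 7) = 21*k^4 - 8*k^3 - 47*k^2 - 18*k - 14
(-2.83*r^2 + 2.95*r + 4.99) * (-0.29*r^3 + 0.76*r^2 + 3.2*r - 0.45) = 0.8207*r^5 - 3.0063*r^4 - 8.2611*r^3 + 14.5059*r^2 + 14.6405*r - 2.2455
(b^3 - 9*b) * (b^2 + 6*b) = b^5 + 6*b^4 - 9*b^3 - 54*b^2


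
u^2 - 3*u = u*(u - 3)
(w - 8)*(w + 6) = w^2 - 2*w - 48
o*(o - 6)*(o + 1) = o^3 - 5*o^2 - 6*o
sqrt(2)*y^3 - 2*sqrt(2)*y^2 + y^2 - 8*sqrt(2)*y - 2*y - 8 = (y - 4)*(y + 2)*(sqrt(2)*y + 1)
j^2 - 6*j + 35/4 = (j - 7/2)*(j - 5/2)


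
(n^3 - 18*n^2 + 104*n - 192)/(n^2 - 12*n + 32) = n - 6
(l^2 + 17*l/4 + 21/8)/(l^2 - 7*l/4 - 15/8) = (2*l + 7)/(2*l - 5)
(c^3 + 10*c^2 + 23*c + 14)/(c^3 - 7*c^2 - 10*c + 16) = (c^2 + 8*c + 7)/(c^2 - 9*c + 8)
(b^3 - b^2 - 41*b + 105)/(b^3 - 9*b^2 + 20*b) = (b^2 + 4*b - 21)/(b*(b - 4))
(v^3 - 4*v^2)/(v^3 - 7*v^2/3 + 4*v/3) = 3*v*(v - 4)/(3*v^2 - 7*v + 4)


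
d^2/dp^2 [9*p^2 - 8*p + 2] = 18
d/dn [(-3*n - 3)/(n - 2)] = 9/(n - 2)^2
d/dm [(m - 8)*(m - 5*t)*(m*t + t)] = t*(3*m^2 - 10*m*t - 14*m + 35*t - 8)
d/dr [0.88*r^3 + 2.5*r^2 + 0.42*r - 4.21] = 2.64*r^2 + 5.0*r + 0.42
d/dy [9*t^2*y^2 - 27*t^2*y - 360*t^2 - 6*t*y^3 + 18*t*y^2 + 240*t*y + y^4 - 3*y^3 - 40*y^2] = 18*t^2*y - 27*t^2 - 18*t*y^2 + 36*t*y + 240*t + 4*y^3 - 9*y^2 - 80*y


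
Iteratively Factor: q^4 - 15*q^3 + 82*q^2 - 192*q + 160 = (q - 4)*(q^3 - 11*q^2 + 38*q - 40) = (q - 5)*(q - 4)*(q^2 - 6*q + 8) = (q - 5)*(q - 4)^2*(q - 2)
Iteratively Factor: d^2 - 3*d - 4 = (d - 4)*(d + 1)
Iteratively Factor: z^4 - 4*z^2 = (z + 2)*(z^3 - 2*z^2) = z*(z + 2)*(z^2 - 2*z) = z^2*(z + 2)*(z - 2)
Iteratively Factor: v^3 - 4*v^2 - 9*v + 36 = (v - 4)*(v^2 - 9) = (v - 4)*(v + 3)*(v - 3)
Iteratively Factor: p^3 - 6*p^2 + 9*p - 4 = (p - 1)*(p^2 - 5*p + 4) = (p - 1)^2*(p - 4)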